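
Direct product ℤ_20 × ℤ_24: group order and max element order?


|ℤ_20 × ℤ_24| = 20 × 24 = 480
Max element order = lcm(20,24) = 120
Cyclic? No (gcd=4)

|ℤ_20×ℤ_24| = 480, max element order = 120


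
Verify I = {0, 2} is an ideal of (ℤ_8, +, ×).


Check ideal conditions for I = {0, 2} in ℤ_8:
(1) I is an additive subgroup? No
(2) For r ∈ ℤ_8 and a ∈ I: r·a ∈ I? No  [counterexample: r=2, a=2, r·a mod 8 = 4 ∉ I]

No, I is not an ideal of ℤ_8


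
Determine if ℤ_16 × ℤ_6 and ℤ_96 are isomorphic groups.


Comparing ℤ_16 × ℤ_6 and ℤ_96:
gcd(16,6) = 2 ≠ 1. Max element order in ℤ_16×ℤ_6 is lcm(16,6) = 48 < 96, so it has no element of order 96

No, ℤ_16 × ℤ_6 ≇ ℤ_96


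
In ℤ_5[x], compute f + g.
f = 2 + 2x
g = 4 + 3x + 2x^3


Add coefficients mod 5:
x^0: 2 + 4 = 1 (mod 5)
x^1: 2 + 3 = 0 (mod 5)
x^2: 0 + 0 = 0 (mod 5)
x^3: 0 + 2 = 2 (mod 5)
Result: 1 + 2x^3

f + g = 1 + 2x^3


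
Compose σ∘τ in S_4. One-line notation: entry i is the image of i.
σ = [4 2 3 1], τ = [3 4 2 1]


σ∘τ: apply τ first, then σ
1 →τ 3 →σ 3
2 →τ 4 →σ 1
3 →τ 2 →σ 2
4 →τ 1 →σ 4

σ∘τ = [3 1 2 4]


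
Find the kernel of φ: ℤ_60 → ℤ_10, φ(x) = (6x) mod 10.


Kernel = preimage of identity
ker(φ) = {x ∈ ℤ_60 : 6x ≡ 0 (mod 10)}. Since 10 | 60, φ is well-defined. The kernel is the cyclic subgroup ⟨5⟩ of ℤ_60 (order 12), i.e. {0, 5, 10, 15, 20, 25, 30, 35, 40, 45, 50, 55}

ker(φ) = {0, 5, 10, 15, 20, 25, 30, 35, 40, 45, 50, 55}


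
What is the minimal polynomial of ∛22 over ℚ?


∛22 satisfies x³ - 22 = 0, irreducible over ℚ (no rational root; 22 is not a perfect cube)

Minimal polynomial: x³ - 22


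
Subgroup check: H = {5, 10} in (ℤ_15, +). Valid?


Subgroup test for H = {5, 10} in (ℤ_15, +):
(1) 0 ∈ H? No
(2) Closure: for all a,b ∈ H, (a+b) mod 15 ∈ H? No  [counterexample: 5 + 10 = 0 ∉ H]
(3) Inverses: for all a ∈ H, -a mod 15 ∈ H? Yes

No, H is not a subgroup of ℤ_15


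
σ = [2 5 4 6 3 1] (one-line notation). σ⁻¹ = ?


To find σ⁻¹, swap domain and range:
σ(1) = 2 → σ⁻¹(2) = 1
σ(2) = 5 → σ⁻¹(5) = 2
σ(3) = 4 → σ⁻¹(4) = 3
σ(4) = 6 → σ⁻¹(6) = 4
σ(5) = 3 → σ⁻¹(3) = 5
σ(6) = 1 → σ⁻¹(1) = 6

σ⁻¹ = [6 1 5 3 2 4]


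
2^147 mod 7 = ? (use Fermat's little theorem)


Fermat's little theorem: if p is prime and gcd(a,p)=1, then a^(p-1) ≡ 1 (mod p)
p = 7 is prime, gcd(2,7) = 1
Reduce exponent: 147 mod 6 = 3
So 2^147 ≡ 2^3 (mod 7)
2^3 mod 7 = 1

2^147 ≡ 1 (mod 7)


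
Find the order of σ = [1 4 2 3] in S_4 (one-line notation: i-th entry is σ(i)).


Cycle decomposition: (2 4 3)
Cycle lengths: 3
Order = lcm(3) = 3

ord(σ) = 3


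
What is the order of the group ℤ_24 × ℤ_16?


|A × B| = |A| · |B|
|ℤ_24 × ℤ_16| = 24 × 16 = 384

|ℤ_24 × ℤ_16| = 384


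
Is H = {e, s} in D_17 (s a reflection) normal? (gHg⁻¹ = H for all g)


H = {e, s} in D_17 (s a reflection)
r·s·r⁻¹ = sr⁻² ≠ s for n ≥ 3, so {e, s} is not closed under conjugation

No, not a normal subgroup


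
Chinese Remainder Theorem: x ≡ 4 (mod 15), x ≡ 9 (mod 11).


m₁ = 15, m₂ = 11, gcd = 1, so CRT applies. M = m₁·m₂ = 165
Let M₁ = M/m₁ = 11, M₂ = M/m₂ = 15
Find y₁ ≡ M₁⁻¹ (mod m₁): 11⁻¹ ≡ 11 (mod 15)
Find y₂ ≡ M₂⁻¹ (mod m₂): 15⁻¹ ≡ 3 (mod 11)
x = a₁·M₁·y₁ + a₂·M₂·y₂ = 4·11·11 + 9·15·3 = 889
Reduce mod 165: x ≡ 64
Check: 64 mod 15 = 4 ✓, 64 mod 11 = 9 ✓

x ≡ 64 (mod 165)


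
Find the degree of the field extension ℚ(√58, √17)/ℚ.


[ℚ(√58,√17):ℚ] = [ℚ(√58,√17):ℚ(√58)]·[ℚ(√58):ℚ] = 2·2 = 4

[ℚ(√58, √17)/ℚ] = 4


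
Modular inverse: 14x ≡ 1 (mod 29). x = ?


Use the extended Euclidean algorithm to write 1 = 14·s + 29·t; then s mod 29 is the inverse.
Euclidean algorithm:
  14 = 0·29 + 14
  29 = 2·14 + 1
  14 = 14·1 + 0
gcd(14,29) = 1
Back-substitution gives: 14·(-2) + 29·(1) = 1
So 14⁻¹ ≡ -2 ≡ 27 (mod 29)
Check: 14 × 27 = 378 ≡ 1 (mod 29) ✓

14⁻¹ ≡ 27 (mod 29)


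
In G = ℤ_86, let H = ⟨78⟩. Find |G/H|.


|⟨78⟩| = n / gcd(78, 86) = 86 / 2 = 43
H is normal (ℤ_86 is abelian).
|G/H| = |G| / |H| = 86 / 43 = 2

|G/H| = 2


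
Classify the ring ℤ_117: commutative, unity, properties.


ℤ_117 is a commutative ring with unity 1; 117 = 3×39 is composite, so 3·39 ≡ 0 gives zero divisors (not an integral domain)
Commutative: Yes
Integral domain: No
Has unity: Yes

ℤ_117: Commutative=Yes, Unity=Yes


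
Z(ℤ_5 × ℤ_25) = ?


Z(G) = {g ∈ G | gx = xg for all x ∈ G}
Direct product of abelian groups is abelian, so Z(G) = G

Z(ℤ_5 × ℤ_25) = ℤ_5 × ℤ_25


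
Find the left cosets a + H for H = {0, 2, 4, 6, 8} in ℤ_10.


H = {0, 2, 4, 6, 8}, |H| = 5
Number of cosets = |G|/|H| = 10/5 = 2
0 + H = {0, 2, 4, 6, 8}
1 + H = {1, 3, 5, 7, 9}

Cosets: 0+H={0,2,4,6,8}; 1+H={1,3,5,7,9}


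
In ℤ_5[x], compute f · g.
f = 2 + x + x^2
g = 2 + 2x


Expand and collect like terms; reduce coefficients mod 5:
x^0: 2·2 = 4 ≡ 4 (mod 5)
x^1: 2·2 + 1·2 = 6 ≡ 1 (mod 5)
x^2: 1·2 + 1·2 = 4 ≡ 4 (mod 5)
x^3: 1·2 = 2 ≡ 2 (mod 5)
Result: 4 + x + 4x^2 + 2x^3

f · g = 4 + x + 4x^2 + 2x^3


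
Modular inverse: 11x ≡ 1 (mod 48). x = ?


Use the extended Euclidean algorithm to write 1 = 11·s + 48·t; then s mod 48 is the inverse.
Euclidean algorithm:
  11 = 0·48 + 11
  48 = 4·11 + 4
  11 = 2·4 + 3
  4 = 1·3 + 1
  3 = 3·1 + 0
gcd(11,48) = 1
Back-substitution gives: 11·(-13) + 48·(3) = 1
So 11⁻¹ ≡ -13 ≡ 35 (mod 48)
Check: 11 × 35 = 385 ≡ 1 (mod 48) ✓

11⁻¹ ≡ 35 (mod 48)


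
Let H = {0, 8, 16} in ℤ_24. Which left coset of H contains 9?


9 + H = {9 + h (mod 24) : h ∈ H}
9+0=9, 9+8=17, 9+16=1
9 + H = {1, 9, 17} = 1 + H

9 + H = {1, 9, 17}


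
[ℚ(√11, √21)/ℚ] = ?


[ℚ(√11,√21):ℚ] = [ℚ(√11,√21):ℚ(√11)]·[ℚ(√11):ℚ] = 2·2 = 4

[ℚ(√11, √21)/ℚ] = 4


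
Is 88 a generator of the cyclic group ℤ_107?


g generates ℤ_n iff gcd(g, n) = 1
gcd(88, 107) = 1
Since gcd = 1, 88 is a generator.

Yes, 88 generates ℤ_107


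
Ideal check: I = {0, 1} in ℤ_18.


Check ideal conditions for I = {0, 1} in ℤ_18:
(1) I is an additive subgroup? No
(2) For r ∈ ℤ_18 and a ∈ I: r·a ∈ I? No  [counterexample: r=2, a=1, r·a mod 18 = 2 ∉ I]

No, I is not an ideal of ℤ_18


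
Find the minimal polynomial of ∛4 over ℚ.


∛4 satisfies x³ - 4 = 0, irreducible over ℚ (no rational root; 4 is not a perfect cube)

Minimal polynomial: x³ - 4


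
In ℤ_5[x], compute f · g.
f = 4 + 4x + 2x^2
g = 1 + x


Expand and collect like terms; reduce coefficients mod 5:
x^0: 4·1 = 4 ≡ 4 (mod 5)
x^1: 4·1 + 4·1 = 8 ≡ 3 (mod 5)
x^2: 4·1 + 2·1 = 6 ≡ 1 (mod 5)
x^3: 2·1 = 2 ≡ 2 (mod 5)
Result: 4 + 3x + x^2 + 2x^3

f · g = 4 + 3x + x^2 + 2x^3


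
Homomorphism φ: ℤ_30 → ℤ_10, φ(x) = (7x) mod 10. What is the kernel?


Kernel = preimage of identity
ker(φ) = {x ∈ ℤ_30 : 7x ≡ 0 (mod 10)}. Since 10 | 30, φ is well-defined. The kernel is the cyclic subgroup ⟨10⟩ of ℤ_30 (order 3), i.e. {0, 10, 20}

ker(φ) = {0, 10, 20}


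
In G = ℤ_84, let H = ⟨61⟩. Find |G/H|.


|⟨61⟩| = n / gcd(61, 84) = 84 / 1 = 84
H is normal (ℤ_84 is abelian).
|G/H| = |G| / |H| = 84 / 84 = 1

|G/H| = 1


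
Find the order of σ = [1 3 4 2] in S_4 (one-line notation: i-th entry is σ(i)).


Cycle decomposition: (2 3 4)
Cycle lengths: 3
Order = lcm(3) = 3

ord(σ) = 3


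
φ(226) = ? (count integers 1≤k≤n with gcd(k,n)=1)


Factor n: 226 = 2 × 113
φ(n) = n · ∏(1 - 1/p) over distinct primes p | n
φ(226) = 226 · (1 - 1/2) · (1 - 1/113) = 112

φ(226) = 112


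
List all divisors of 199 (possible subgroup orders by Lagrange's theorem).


Lagrange's theorem: |H| divides |G|
|G| = 199
Divisors of 199: 1, 199

Possible subgroup orders: {1, 199}


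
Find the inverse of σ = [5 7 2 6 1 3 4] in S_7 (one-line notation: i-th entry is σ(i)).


To find σ⁻¹, swap domain and range:
σ(1) = 5 → σ⁻¹(5) = 1
σ(2) = 7 → σ⁻¹(7) = 2
σ(3) = 2 → σ⁻¹(2) = 3
σ(4) = 6 → σ⁻¹(6) = 4
σ(5) = 1 → σ⁻¹(1) = 5
σ(6) = 3 → σ⁻¹(3) = 6
σ(7) = 4 → σ⁻¹(4) = 7

σ⁻¹ = [5 3 6 7 1 4 2]


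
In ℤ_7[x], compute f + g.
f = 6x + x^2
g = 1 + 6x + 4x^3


Add coefficients mod 7:
x^0: 0 + 1 = 1 (mod 7)
x^1: 6 + 6 = 5 (mod 7)
x^2: 1 + 0 = 1 (mod 7)
x^3: 0 + 4 = 4 (mod 7)
Result: 1 + 5x + x^2 + 4x^3

f + g = 1 + 5x + x^2 + 4x^3


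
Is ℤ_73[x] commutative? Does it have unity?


ℤ_73 is a field (n prime), so ℤ_73[x] is a commutative integral domain with unity
Commutative: Yes
Integral domain: Yes
Has unity: Yes

ℤ_73[x]: Commutative=Yes, Unity=Yes


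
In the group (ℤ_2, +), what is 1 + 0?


Operation: addition mod 2
1 + 0 = (a + b) mod 2 with a = 1, b = 0

1 + 0 = 1


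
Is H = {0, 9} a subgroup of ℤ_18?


Subgroup test for H = {0, 9} in (ℤ_18, +):
(1) 0 ∈ H? Yes
(2) Closure: for all a,b ∈ H, (a+b) mod 18 ∈ H? Yes
(3) Inverses: for all a ∈ H, -a mod 18 ∈ H? Yes

Yes, H is a subgroup of ℤ_18


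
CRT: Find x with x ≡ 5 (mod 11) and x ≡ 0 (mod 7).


m₁ = 11, m₂ = 7, gcd = 1, so CRT applies. M = m₁·m₂ = 77
Let M₁ = M/m₁ = 7, M₂ = M/m₂ = 11
Find y₁ ≡ M₁⁻¹ (mod m₁): 7⁻¹ ≡ 8 (mod 11)
Find y₂ ≡ M₂⁻¹ (mod m₂): 11⁻¹ ≡ 2 (mod 7)
x = a₁·M₁·y₁ + a₂·M₂·y₂ = 5·7·8 + 0·11·2 = 280
Reduce mod 77: x ≡ 49
Check: 49 mod 11 = 5 ✓, 49 mod 7 = 0 ✓

x ≡ 49 (mod 77)


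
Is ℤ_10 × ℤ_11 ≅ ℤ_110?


Comparing ℤ_10 × ℤ_11 and ℤ_110:
gcd(10,11) = 1, so ℤ_10 × ℤ_11 ≅ ℤ_110 (CRT)

Yes, ℤ_10 × ℤ_11 ≅ ℤ_110


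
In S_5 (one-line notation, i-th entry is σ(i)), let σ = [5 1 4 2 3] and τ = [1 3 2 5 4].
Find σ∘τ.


σ∘τ: apply τ first, then σ
1 →τ 1 →σ 5
2 →τ 3 →σ 4
3 →τ 2 →σ 1
4 →τ 5 →σ 3
5 →τ 4 →σ 2

σ∘τ = [5 4 1 3 2]


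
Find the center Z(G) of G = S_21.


Z(G) = {g ∈ G | gx = xg for all x ∈ G}
S_n is non-abelian for n ≥ 3; Z(S_21) is trivial

Z(S_21) = {e}


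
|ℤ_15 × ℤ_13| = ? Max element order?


|ℤ_15 × ℤ_13| = 15 × 13 = 195
Max element order = lcm(15,13) = 195
Cyclic? Yes (gcd=1)

|ℤ_15×ℤ_13| = 195, max element order = 195


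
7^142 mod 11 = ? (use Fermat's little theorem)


Fermat's little theorem: if p is prime and gcd(a,p)=1, then a^(p-1) ≡ 1 (mod p)
p = 11 is prime, gcd(7,11) = 1
Reduce exponent: 142 mod 10 = 2
So 7^142 ≡ 7^2 (mod 11)
7^2 mod 11 = 5

7^142 ≡ 5 (mod 11)


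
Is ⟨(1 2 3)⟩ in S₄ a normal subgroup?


H = ⟨(1 2 3)⟩ in S₄
(1 4)(1 2 3)(1 4)⁻¹ = (4 2 3) ∉ ⟨(1 2 3)⟩

No, not a normal subgroup


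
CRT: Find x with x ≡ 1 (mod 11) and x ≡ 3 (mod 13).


m₁ = 11, m₂ = 13, gcd = 1, so CRT applies. M = m₁·m₂ = 143
Let M₁ = M/m₁ = 13, M₂ = M/m₂ = 11
Find y₁ ≡ M₁⁻¹ (mod m₁): 13⁻¹ ≡ 6 (mod 11)
Find y₂ ≡ M₂⁻¹ (mod m₂): 11⁻¹ ≡ 6 (mod 13)
x = a₁·M₁·y₁ + a₂·M₂·y₂ = 1·13·6 + 3·11·6 = 276
Reduce mod 143: x ≡ 133
Check: 133 mod 11 = 1 ✓, 133 mod 13 = 3 ✓

x ≡ 133 (mod 143)


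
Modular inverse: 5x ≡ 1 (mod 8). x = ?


Use the extended Euclidean algorithm to write 1 = 5·s + 8·t; then s mod 8 is the inverse.
Euclidean algorithm:
  5 = 0·8 + 5
  8 = 1·5 + 3
  5 = 1·3 + 2
  3 = 1·2 + 1
  2 = 2·1 + 0
gcd(5,8) = 1
Back-substitution gives: 5·(-3) + 8·(2) = 1
So 5⁻¹ ≡ -3 ≡ 5 (mod 8)
Check: 5 × 5 = 25 ≡ 1 (mod 8) ✓

5⁻¹ ≡ 5 (mod 8)


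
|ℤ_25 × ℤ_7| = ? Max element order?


|ℤ_25 × ℤ_7| = 25 × 7 = 175
Max element order = lcm(25,7) = 175
Cyclic? Yes (gcd=1)

|ℤ_25×ℤ_7| = 175, max element order = 175


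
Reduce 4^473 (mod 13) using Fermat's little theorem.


Fermat's little theorem: if p is prime and gcd(a,p)=1, then a^(p-1) ≡ 1 (mod p)
p = 13 is prime, gcd(4,13) = 1
Reduce exponent: 473 mod 12 = 5
So 4^473 ≡ 4^5 (mod 13)
4^5 mod 13 = 10

4^473 ≡ 10 (mod 13)


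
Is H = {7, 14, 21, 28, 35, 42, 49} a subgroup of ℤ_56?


Subgroup test for H = {7, 14, 21, 28, 35, 42, 49} in (ℤ_56, +):
(1) 0 ∈ H? No
(2) Closure: for all a,b ∈ H, (a+b) mod 56 ∈ H? No  [counterexample: 7 + 49 = 0 ∉ H]
(3) Inverses: for all a ∈ H, -a mod 56 ∈ H? Yes

No, H is not a subgroup of ℤ_56


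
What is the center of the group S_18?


Z(G) = {g ∈ G | gx = xg for all x ∈ G}
S_n is non-abelian for n ≥ 3; Z(S_18) is trivial

Z(S_18) = {e}


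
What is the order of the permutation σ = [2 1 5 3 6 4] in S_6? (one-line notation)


Cycle decomposition: (1 2) (3 5 6 4)
Cycle lengths: 2, 4
Order = lcm(2, 4) = 4

ord(σ) = 4


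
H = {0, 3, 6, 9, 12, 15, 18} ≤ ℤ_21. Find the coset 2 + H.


2 + H = {2 + h (mod 21) : h ∈ H}
2+0=2, 2+3=5, 2+6=8, 2+9=11, 2+12=14, 2+15=17, 2+18=20

2 + H = {2, 5, 8, 11, 14, 17, 20}


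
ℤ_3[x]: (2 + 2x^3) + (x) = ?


Add coefficients mod 3:
x^0: 2 + 0 = 2 (mod 3)
x^1: 0 + 1 = 1 (mod 3)
x^2: 0 + 0 = 0 (mod 3)
x^3: 2 + 0 = 2 (mod 3)
Result: 2 + x + 2x^3

f + g = 2 + x + 2x^3


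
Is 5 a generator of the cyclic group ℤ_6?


g generates ℤ_n iff gcd(g, n) = 1
gcd(5, 6) = 1
Since gcd = 1, 5 is a generator.

Yes, 5 generates ℤ_6


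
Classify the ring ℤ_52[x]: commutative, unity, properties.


ℤ_52 has zero divisors (2·26 ≡ 0), and these lift to constant zero divisors in ℤ_52[x]; so not an integral domain
Commutative: Yes
Integral domain: No
Has unity: Yes

ℤ_52[x]: Commutative=Yes, Unity=Yes


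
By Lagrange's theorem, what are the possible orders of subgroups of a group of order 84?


Lagrange's theorem: |H| divides |G|
|G| = 84
Divisors of 84: 1, 2, 3, 4, 6, 7, 12, 14, 21, 28, 42, 84

Possible subgroup orders: {1, 2, 3, 4, 6, 7, 12, 14, 21, 28, 42, 84}


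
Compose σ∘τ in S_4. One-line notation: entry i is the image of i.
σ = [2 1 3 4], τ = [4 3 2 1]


σ∘τ: apply τ first, then σ
1 →τ 4 →σ 4
2 →τ 3 →σ 3
3 →τ 2 →σ 1
4 →τ 1 →σ 2

σ∘τ = [4 3 1 2]


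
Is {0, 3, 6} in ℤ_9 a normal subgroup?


H = {0, 3, 6} in ℤ_9
ℤ_9 is abelian; every subgroup of an abelian group is normal

Yes, normal subgroup


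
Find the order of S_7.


|S_n| = n! (number of permutations of n symbols)
|S_7| = 7! = 5040

|S_7| = 5040


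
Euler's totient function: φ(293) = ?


Factor n: 293 = 293
φ(n) = n · ∏(1 - 1/p) over distinct primes p | n
φ(293) = 293 · (1 - 1/293) = 292

φ(293) = 292


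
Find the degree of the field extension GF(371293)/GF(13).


GF(371293) = GF(13^5), so the extension degree is 5

[GF(371293)/GF(13)] = 5


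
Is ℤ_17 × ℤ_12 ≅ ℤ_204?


Comparing ℤ_17 × ℤ_12 and ℤ_204:
gcd(17,12) = 1, so ℤ_17 × ℤ_12 ≅ ℤ_204 (CRT)

Yes, ℤ_17 × ℤ_12 ≅ ℤ_204


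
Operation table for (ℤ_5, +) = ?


Elements: {0, 1, 2, 3, 4}
Operation: addition mod 5
Entry (a, b) = (a + b) mod 5

Cayley table:
  | 0 | 1 | 2 | 3 | 4
0 | 0 | 1 | 2 | 3 | 4
1 | 1 | 2 | 3 | 4 | 0
2 | 2 | 3 | 4 | 0 | 1
3 | 3 | 4 | 0 | 1 | 2
4 | 4 | 0 | 1 | 2 | 3


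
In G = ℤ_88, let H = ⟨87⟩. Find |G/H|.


|⟨87⟩| = n / gcd(87, 88) = 88 / 1 = 88
H is normal (ℤ_88 is abelian).
|G/H| = |G| / |H| = 88 / 88 = 1

|G/H| = 1


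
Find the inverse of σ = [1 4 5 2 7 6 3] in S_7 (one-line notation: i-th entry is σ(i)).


To find σ⁻¹, swap domain and range:
σ(1) = 1 → σ⁻¹(1) = 1
σ(2) = 4 → σ⁻¹(4) = 2
σ(3) = 5 → σ⁻¹(5) = 3
σ(4) = 2 → σ⁻¹(2) = 4
σ(5) = 7 → σ⁻¹(7) = 5
σ(6) = 6 → σ⁻¹(6) = 6
σ(7) = 3 → σ⁻¹(3) = 7

σ⁻¹ = [1 4 7 2 3 6 5]


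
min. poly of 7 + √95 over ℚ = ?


Let α = 7 + √95. Then α - 7 = √95, so (α - 7)² = 95, giving α² - 14α - 46 = 0. Degree 2 and α ∉ ℚ, so this is the minimal polynomial.

Minimal polynomial: x² - 14x - 46


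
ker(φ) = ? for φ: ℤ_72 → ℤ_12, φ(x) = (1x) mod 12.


Kernel = preimage of identity
ker(φ) = {x ∈ ℤ_72 : 1x ≡ 0 (mod 12)}. Since 12 | 72, φ is well-defined. The kernel is the cyclic subgroup ⟨12⟩ of ℤ_72 (order 6), i.e. {0, 12, 24, 36, 48, 60}

ker(φ) = {0, 12, 24, 36, 48, 60}


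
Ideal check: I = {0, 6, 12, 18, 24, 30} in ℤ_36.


Check ideal conditions for I = {0, 6, 12, 18, 24, 30} in ℤ_36:
(1) I is an additive subgroup? Yes
(2) For r ∈ ℤ_36 and a ∈ I: r·a ∈ I? Yes

Yes, I is an ideal of ℤ_36


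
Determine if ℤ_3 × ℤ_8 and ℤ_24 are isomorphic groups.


Comparing ℤ_3 × ℤ_8 and ℤ_24:
gcd(3,8) = 1, so ℤ_3 × ℤ_8 ≅ ℤ_24 (CRT)

Yes, ℤ_3 × ℤ_8 ≅ ℤ_24


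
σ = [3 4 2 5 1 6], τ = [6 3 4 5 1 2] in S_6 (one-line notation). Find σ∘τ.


σ∘τ: apply τ first, then σ
1 →τ 6 →σ 6
2 →τ 3 →σ 2
3 →τ 4 →σ 5
4 →τ 5 →σ 1
5 →τ 1 →σ 3
6 →τ 2 →σ 4

σ∘τ = [6 2 5 1 3 4]


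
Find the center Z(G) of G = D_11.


Z(G) = {g ∈ G | gx = xg for all x ∈ G}
For odd n, Z(D_n) = {e}: no nontrivial rotation commutes with all reflections

Z(D_11) = {e}


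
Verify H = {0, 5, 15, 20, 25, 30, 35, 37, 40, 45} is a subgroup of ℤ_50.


Subgroup test for H = {0, 5, 15, 20, 25, 30, 35, 37, 40, 45} in (ℤ_50, +):
(1) 0 ∈ H? Yes
(2) Closure: for all a,b ∈ H, (a+b) mod 50 ∈ H? No  [counterexample: 5 + 5 = 10 ∉ H]
(3) Inverses: for all a ∈ H, -a mod 50 ∈ H? No

No, H is not a subgroup of ℤ_50


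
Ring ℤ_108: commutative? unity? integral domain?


ℤ_108 is a commutative ring with unity 1; 108 = 2×54 is composite, so 2·54 ≡ 0 gives zero divisors (not an integral domain)
Commutative: Yes
Integral domain: No
Has unity: Yes

ℤ_108: Commutative=Yes, Unity=Yes


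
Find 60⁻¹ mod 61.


Use the extended Euclidean algorithm to write 1 = 60·s + 61·t; then s mod 61 is the inverse.
Euclidean algorithm:
  60 = 0·61 + 60
  61 = 1·60 + 1
  60 = 60·1 + 0
gcd(60,61) = 1
Back-substitution gives: 60·(-1) + 61·(1) = 1
So 60⁻¹ ≡ -1 ≡ 60 (mod 61)
Check: 60 × 60 = 3600 ≡ 1 (mod 61) ✓

60⁻¹ ≡ 60 (mod 61)


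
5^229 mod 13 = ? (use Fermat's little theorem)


Fermat's little theorem: if p is prime and gcd(a,p)=1, then a^(p-1) ≡ 1 (mod p)
p = 13 is prime, gcd(5,13) = 1
Reduce exponent: 229 mod 12 = 1
So 5^229 ≡ 5^1 (mod 13)
5^1 mod 13 = 5

5^229 ≡ 5 (mod 13)


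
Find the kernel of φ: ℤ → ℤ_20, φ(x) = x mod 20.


Kernel = preimage of identity
ker(φ) = {x ∈ ℤ : x ≡ 0 (mod 20)} = 20ℤ = {0, ±20, ±40, ...}

ker(φ) = 20ℤ


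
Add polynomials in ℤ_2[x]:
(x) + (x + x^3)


Add coefficients mod 2:
x^0: 0 + 0 = 0 (mod 2)
x^1: 1 + 1 = 0 (mod 2)
x^2: 0 + 0 = 0 (mod 2)
x^3: 0 + 1 = 1 (mod 2)
Result: x^3

f + g = x^3


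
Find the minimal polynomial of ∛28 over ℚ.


∛28 satisfies x³ - 28 = 0, irreducible over ℚ (no rational root; 28 is not a perfect cube)

Minimal polynomial: x³ - 28


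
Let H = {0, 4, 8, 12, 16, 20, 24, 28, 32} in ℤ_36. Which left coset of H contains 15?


15 + H = {15 + h (mod 36) : h ∈ H}
15+0=15, 15+4=19, 15+8=23, 15+12=27, 15+16=31, 15+20=35, 15+24=3, 15+28=7, 15+32=11
15 + H = {3, 7, 11, 15, 19, 23, 27, 31, 35} = 3 + H

15 + H = {3, 7, 11, 15, 19, 23, 27, 31, 35}


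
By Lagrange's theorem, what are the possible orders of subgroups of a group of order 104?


Lagrange's theorem: |H| divides |G|
|G| = 104
Divisors of 104: 1, 2, 4, 8, 13, 26, 52, 104

Possible subgroup orders: {1, 2, 4, 8, 13, 26, 52, 104}


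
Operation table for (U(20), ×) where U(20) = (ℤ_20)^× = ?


Elements: {1, 3, 7, 9, 11, 13, 17, 19}
Operation: multiplication mod 20
Entry (a, b) = (a × b) mod 20

Cayley table:
   |  1 |  3 |  7 |  9 | 11 | 13 | 17 | 19
 1 |  1 |  3 |  7 |  9 | 11 | 13 | 17 | 19
 3 |  3 |  9 |  1 |  7 | 13 | 19 | 11 | 17
 7 |  7 |  1 |  9 |  3 | 17 | 11 | 19 | 13
 9 |  9 |  7 |  3 |  1 | 19 | 17 | 13 | 11
11 | 11 | 13 | 17 | 19 |  1 |  3 |  7 |  9
13 | 13 | 19 | 11 | 17 |  3 |  9 |  1 |  7
17 | 17 | 11 | 19 | 13 |  7 |  1 |  9 |  3
19 | 19 | 17 | 13 | 11 |  9 |  7 |  3 |  1


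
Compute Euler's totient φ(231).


Factor n: 231 = 3 × 7 × 11
φ(n) = n · ∏(1 - 1/p) over distinct primes p | n
φ(231) = 231 · (1 - 1/3) · (1 - 1/7) · (1 - 1/11) = 120

φ(231) = 120


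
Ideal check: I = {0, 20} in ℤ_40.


Check ideal conditions for I = {0, 20} in ℤ_40:
(1) I is an additive subgroup? Yes
(2) For r ∈ ℤ_40 and a ∈ I: r·a ∈ I? Yes

Yes, I is an ideal of ℤ_40


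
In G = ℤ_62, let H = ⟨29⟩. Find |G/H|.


|⟨29⟩| = n / gcd(29, 62) = 62 / 1 = 62
H is normal (ℤ_62 is abelian).
|G/H| = |G| / |H| = 62 / 62 = 1

|G/H| = 1


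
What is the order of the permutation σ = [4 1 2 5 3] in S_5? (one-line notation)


Cycle decomposition: (1 4 5 3 2)
Cycle lengths: 5
Order = lcm(5) = 5

ord(σ) = 5


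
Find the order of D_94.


|D_n| = 2n (n rotations and n reflections)
|D_94| = 2×94 = 188

|D_94| = 188


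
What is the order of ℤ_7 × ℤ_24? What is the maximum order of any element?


|ℤ_7 × ℤ_24| = 7 × 24 = 168
Max element order = lcm(7,24) = 168
Cyclic? Yes (gcd=1)

|ℤ_7×ℤ_24| = 168, max element order = 168


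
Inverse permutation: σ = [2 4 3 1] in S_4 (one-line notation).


To find σ⁻¹, swap domain and range:
σ(1) = 2 → σ⁻¹(2) = 1
σ(2) = 4 → σ⁻¹(4) = 2
σ(3) = 3 → σ⁻¹(3) = 3
σ(4) = 1 → σ⁻¹(1) = 4

σ⁻¹ = [4 1 3 2]


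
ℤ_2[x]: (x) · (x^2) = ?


Expand and collect like terms; reduce coefficients mod 2:
x^0: 0·0 = 0 ≡ 0 (mod 2)
x^1: 0·0 + 1·0 = 0 ≡ 0 (mod 2)
x^2: 0·1 + 1·0 = 0 ≡ 0 (mod 2)
x^3: 1·1 = 1 ≡ 1 (mod 2)
Result: x^3

f · g = x^3


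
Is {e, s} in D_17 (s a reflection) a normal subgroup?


H = {e, s} in D_17 (s a reflection)
r·s·r⁻¹ = sr⁻² ≠ s for n ≥ 3, so {e, s} is not closed under conjugation

No, not a normal subgroup


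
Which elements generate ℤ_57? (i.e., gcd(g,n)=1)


g generates ℤ_n iff gcd(g,n) = 1
Prime factors of 57: 3, 19
Generators are g ∈ {1,...,56} not divisible by any of these primes.
Generators: {1, 2, 4, 5, 7, 8, 10, 11, 13, 14, 16, 17, 20, 22, 23, 25, 26, 28, 29, 31, 32, 34, 35, 37, 40, 41, 43, 44, 46, 47, 49, 50, 52, 53, 55, 56}
Number of generators = φ(57) = 36

Generators of ℤ_57 = {1, 2, 4, 5, 7, 8, 10, 11, 13, 14, 16, 17, 20, 22, 23, 25, 26, 28, 29, 31, 32, 34, 35, 37, 40, 41, 43, 44, 46, 47, 49, 50, 52, 53, 55, 56}


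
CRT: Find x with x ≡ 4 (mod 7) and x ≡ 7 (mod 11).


m₁ = 7, m₂ = 11, gcd = 1, so CRT applies. M = m₁·m₂ = 77
Let M₁ = M/m₁ = 11, M₂ = M/m₂ = 7
Find y₁ ≡ M₁⁻¹ (mod m₁): 11⁻¹ ≡ 2 (mod 7)
Find y₂ ≡ M₂⁻¹ (mod m₂): 7⁻¹ ≡ 8 (mod 11)
x = a₁·M₁·y₁ + a₂·M₂·y₂ = 4·11·2 + 7·7·8 = 480
Reduce mod 77: x ≡ 18
Check: 18 mod 7 = 4 ✓, 18 mod 11 = 7 ✓

x ≡ 18 (mod 77)


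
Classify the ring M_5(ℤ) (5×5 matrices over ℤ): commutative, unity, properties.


Matrix multiplication is non-commutative for n ≥ 2; the identity matrix I is the unity; singular matrices give zero divisors, so not an integral domain
Commutative: No
Integral domain: No
Has unity: Yes

M_5(ℤ) (5×5 matrices over ℤ): Commutative=No, Unity=Yes


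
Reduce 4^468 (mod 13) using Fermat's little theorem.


Fermat's little theorem: if p is prime and gcd(a,p)=1, then a^(p-1) ≡ 1 (mod p)
p = 13 is prime, gcd(4,13) = 1
Reduce exponent: 468 mod 12 = 0
So 4^468 ≡ 4^0 (mod 13)
4^0 = 1

4^468 ≡ 1 (mod 13)


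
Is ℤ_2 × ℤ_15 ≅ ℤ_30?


Comparing ℤ_2 × ℤ_15 and ℤ_30:
gcd(2,15) = 1, so ℤ_2 × ℤ_15 ≅ ℤ_30 (CRT)

Yes, ℤ_2 × ℤ_15 ≅ ℤ_30


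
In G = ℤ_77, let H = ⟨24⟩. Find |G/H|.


|⟨24⟩| = n / gcd(24, 77) = 77 / 1 = 77
H is normal (ℤ_77 is abelian).
|G/H| = |G| / |H| = 77 / 77 = 1

|G/H| = 1


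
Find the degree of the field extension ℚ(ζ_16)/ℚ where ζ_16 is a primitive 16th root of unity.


[ℚ(ζ_n):ℚ] = deg Φ_n(x) = φ(n). Here φ(16) = 8

[ℚ(ζ_16)/ℚ where ζ_16 is a primitive 16th root of unity] = 8


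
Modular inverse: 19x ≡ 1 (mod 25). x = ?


Use the extended Euclidean algorithm to write 1 = 19·s + 25·t; then s mod 25 is the inverse.
Euclidean algorithm:
  19 = 0·25 + 19
  25 = 1·19 + 6
  19 = 3·6 + 1
  6 = 6·1 + 0
gcd(19,25) = 1
Back-substitution gives: 19·(4) + 25·(-3) = 1
So 19⁻¹ ≡ 4 ≡ 4 (mod 25)
Check: 19 × 4 = 76 ≡ 1 (mod 25) ✓

19⁻¹ ≡ 4 (mod 25)


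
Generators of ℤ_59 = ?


g generates ℤ_n iff gcd(g,n) = 1
Prime factors of 59: 59
Generators are g ∈ {1,...,58} not divisible by any of these primes.
Generators: {1, 2, 3, 4, 5, 6, 7, 8, 9, 10, 11, 12, 13, 14, 15, 16, 17, 18, 19, 20, 21, 22, 23, 24, 25, 26, 27, 28, 29, 30, 31, 32, 33, 34, 35, 36, 37, 38, 39, 40, 41, 42, 43, 44, 45, 46, 47, 48, 49, 50, 51, 52, 53, 54, 55, 56, 57, 58}
Number of generators = φ(59) = 58

Generators of ℤ_59 = {1, 2, 3, 4, 5, 6, 7, 8, 9, 10, 11, 12, 13, 14, 15, 16, 17, 18, 19, 20, 21, 22, 23, 24, 25, 26, 27, 28, 29, 30, 31, 32, 33, 34, 35, 36, 37, 38, 39, 40, 41, 42, 43, 44, 45, 46, 47, 48, 49, 50, 51, 52, 53, 54, 55, 56, 57, 58}


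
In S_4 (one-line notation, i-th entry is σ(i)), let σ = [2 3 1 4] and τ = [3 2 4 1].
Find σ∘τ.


σ∘τ: apply τ first, then σ
1 →τ 3 →σ 1
2 →τ 2 →σ 3
3 →τ 4 →σ 4
4 →τ 1 →σ 2

σ∘τ = [1 3 4 2]


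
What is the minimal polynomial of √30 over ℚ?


√30 satisfies x² - 30 = 0, irreducible over ℚ since 30 is squarefree

Minimal polynomial: x² - 30


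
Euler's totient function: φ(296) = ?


Factor n: 296 = 2^3 × 37
φ(n) = n · ∏(1 - 1/p) over distinct primes p | n
φ(296) = 296 · (1 - 1/2) · (1 - 1/37) = 144

φ(296) = 144


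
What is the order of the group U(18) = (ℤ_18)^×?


U(n) is the group of units mod n; |U(n)| = φ(n)
|U(18)| = φ(18) = 6

|U(18) = (ℤ_18)^×| = 6


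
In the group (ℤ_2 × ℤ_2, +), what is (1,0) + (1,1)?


Operation: componentwise addition mod (2, 2)
(1,0) + (1,1) = ((a₁+b₁) mod 2, (a₂+b₂) mod 2) with a = (1,0), b = (1,1)

(1,0) + (1,1) = (0,1)


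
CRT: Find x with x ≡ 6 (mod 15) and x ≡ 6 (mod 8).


m₁ = 15, m₂ = 8, gcd = 1, so CRT applies. M = m₁·m₂ = 120
Let M₁ = M/m₁ = 8, M₂ = M/m₂ = 15
Find y₁ ≡ M₁⁻¹ (mod m₁): 8⁻¹ ≡ 2 (mod 15)
Find y₂ ≡ M₂⁻¹ (mod m₂): 15⁻¹ ≡ 7 (mod 8)
x = a₁·M₁·y₁ + a₂·M₂·y₂ = 6·8·2 + 6·15·7 = 726
Reduce mod 120: x ≡ 6
Check: 6 mod 15 = 6 ✓, 6 mod 8 = 6 ✓

x ≡ 6 (mod 120)


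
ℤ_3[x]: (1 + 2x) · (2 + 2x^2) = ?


Expand and collect like terms; reduce coefficients mod 3:
x^0: 1·2 = 2 ≡ 2 (mod 3)
x^1: 1·0 + 2·2 = 4 ≡ 1 (mod 3)
x^2: 1·2 + 2·0 = 2 ≡ 2 (mod 3)
x^3: 2·2 = 4 ≡ 1 (mod 3)
Result: 2 + x + 2x^2 + x^3

f · g = 2 + x + 2x^2 + x^3


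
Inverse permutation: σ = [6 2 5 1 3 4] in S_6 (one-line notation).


To find σ⁻¹, swap domain and range:
σ(1) = 6 → σ⁻¹(6) = 1
σ(2) = 2 → σ⁻¹(2) = 2
σ(3) = 5 → σ⁻¹(5) = 3
σ(4) = 1 → σ⁻¹(1) = 4
σ(5) = 3 → σ⁻¹(3) = 5
σ(6) = 4 → σ⁻¹(4) = 6

σ⁻¹ = [4 2 5 6 3 1]


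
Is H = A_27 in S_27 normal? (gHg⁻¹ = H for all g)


H = A_27 in S_27
A_27 has index 2 in S_27, and every subgroup of index 2 is normal

Yes, normal subgroup


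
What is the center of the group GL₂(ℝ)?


Z(G) = {g ∈ G | gx = xg for all x ∈ G}
Only scalar multiples of the identity commute with all invertible matrices

Z(GL₂(ℝ)) = {aI : a ∈ ℝ, a ≠ 0}


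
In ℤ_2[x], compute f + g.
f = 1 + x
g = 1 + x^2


Add coefficients mod 2:
x^0: 1 + 1 = 0 (mod 2)
x^1: 1 + 0 = 1 (mod 2)
x^2: 0 + 1 = 1 (mod 2)
Result: x + x^2

f + g = x + x^2


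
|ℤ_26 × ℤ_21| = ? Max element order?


|ℤ_26 × ℤ_21| = 26 × 21 = 546
Max element order = lcm(26,21) = 546
Cyclic? Yes (gcd=1)

|ℤ_26×ℤ_21| = 546, max element order = 546


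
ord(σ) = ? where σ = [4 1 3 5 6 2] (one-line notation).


Cycle decomposition: (1 4 5 6 2)
Cycle lengths: 5
Order = lcm(5) = 5

ord(σ) = 5


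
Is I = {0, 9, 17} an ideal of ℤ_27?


Check ideal conditions for I = {0, 9, 17} in ℤ_27:
(1) I is an additive subgroup? No
(2) For r ∈ ℤ_27 and a ∈ I: r·a ∈ I? No  [counterexample: r=2, a=9, r·a mod 27 = 18 ∉ I]

No, I is not an ideal of ℤ_27


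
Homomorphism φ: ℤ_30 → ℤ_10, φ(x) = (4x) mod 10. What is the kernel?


Kernel = preimage of identity
ker(φ) = {x ∈ ℤ_30 : 4x ≡ 0 (mod 10)}. Since 10 | 30, φ is well-defined. The kernel is the cyclic subgroup ⟨5⟩ of ℤ_30 (order 6), i.e. {0, 5, 10, 15, 20, 25}

ker(φ) = {0, 5, 10, 15, 20, 25}


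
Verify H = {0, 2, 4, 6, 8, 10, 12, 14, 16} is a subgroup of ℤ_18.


Subgroup test for H = {0, 2, 4, 6, 8, 10, 12, 14, 16} in (ℤ_18, +):
(1) 0 ∈ H? Yes
(2) Closure: for all a,b ∈ H, (a+b) mod 18 ∈ H? Yes
(3) Inverses: for all a ∈ H, -a mod 18 ∈ H? Yes

Yes, H is a subgroup of ℤ_18


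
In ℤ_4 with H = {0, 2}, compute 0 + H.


0 + H = {0 + h (mod 4) : h ∈ H}
0+0=0, 0+2=2

0 + H = {0, 2}


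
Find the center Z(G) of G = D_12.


Z(G) = {g ∈ G | gx = xg for all x ∈ G}
For even n, Z(D_n) = {e, r^(n/2)}: the 180° rotation r^6 commutes with every reflection and rotation

Z(D_12) = {e, r^6}


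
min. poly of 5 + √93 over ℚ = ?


Let α = 5 + √93. Then α - 5 = √93, so (α - 5)² = 93, giving α² - 10α - 68 = 0. Degree 2 and α ∉ ℚ, so this is the minimal polynomial.

Minimal polynomial: x² - 10x - 68


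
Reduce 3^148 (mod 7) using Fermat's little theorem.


Fermat's little theorem: if p is prime and gcd(a,p)=1, then a^(p-1) ≡ 1 (mod p)
p = 7 is prime, gcd(3,7) = 1
Reduce exponent: 148 mod 6 = 4
So 3^148 ≡ 3^4 (mod 7)
3^4 mod 7 = 4

3^148 ≡ 4 (mod 7)


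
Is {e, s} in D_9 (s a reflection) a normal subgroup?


H = {e, s} in D_9 (s a reflection)
r·s·r⁻¹ = sr⁻² ≠ s for n ≥ 3, so {e, s} is not closed under conjugation

No, not a normal subgroup


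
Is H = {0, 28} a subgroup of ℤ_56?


Subgroup test for H = {0, 28} in (ℤ_56, +):
(1) 0 ∈ H? Yes
(2) Closure: for all a,b ∈ H, (a+b) mod 56 ∈ H? Yes
(3) Inverses: for all a ∈ H, -a mod 56 ∈ H? Yes

Yes, H is a subgroup of ℤ_56


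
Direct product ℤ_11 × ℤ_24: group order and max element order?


|ℤ_11 × ℤ_24| = 11 × 24 = 264
Max element order = lcm(11,24) = 264
Cyclic? Yes (gcd=1)

|ℤ_11×ℤ_24| = 264, max element order = 264


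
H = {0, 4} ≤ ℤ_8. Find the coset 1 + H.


1 + H = {1 + h (mod 8) : h ∈ H}
1+0=1, 1+4=5

1 + H = {1, 5}


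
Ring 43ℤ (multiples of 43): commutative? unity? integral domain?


43ℤ is a commutative ring under +,× but has no multiplicative identity (1 ∉ 43ℤ); it has no zero divisors, but without unity it is not an integral domain
Commutative: Yes
Integral domain: No
Has unity: No

43ℤ (multiples of 43): Commutative=Yes, Unity=No


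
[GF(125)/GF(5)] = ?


GF(125) = GF(5^3), so the extension degree is 3

[GF(125)/GF(5)] = 3


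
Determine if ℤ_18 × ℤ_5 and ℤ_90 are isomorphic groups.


Comparing ℤ_18 × ℤ_5 and ℤ_90:
gcd(18,5) = 1, so ℤ_18 × ℤ_5 ≅ ℤ_90 (CRT)

Yes, ℤ_18 × ℤ_5 ≅ ℤ_90


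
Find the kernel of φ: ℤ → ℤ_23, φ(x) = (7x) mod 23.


Kernel = preimage of identity
ker(φ) = {x ∈ ℤ : 7x ≡ 0 (mod 23)}. gcd(7,23) = 1, so 7x ≡ 0 (mod 23) ⟺ x ≡ 0 (mod 23/1 = 23). Hence ker(φ) = 23ℤ

ker(φ) = 23ℤ


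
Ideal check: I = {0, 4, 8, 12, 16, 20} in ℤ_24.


Check ideal conditions for I = {0, 4, 8, 12, 16, 20} in ℤ_24:
(1) I is an additive subgroup? Yes
(2) For r ∈ ℤ_24 and a ∈ I: r·a ∈ I? Yes

Yes, I is an ideal of ℤ_24


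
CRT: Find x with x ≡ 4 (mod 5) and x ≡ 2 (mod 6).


m₁ = 5, m₂ = 6, gcd = 1, so CRT applies. M = m₁·m₂ = 30
Let M₁ = M/m₁ = 6, M₂ = M/m₂ = 5
Find y₁ ≡ M₁⁻¹ (mod m₁): 6⁻¹ ≡ 1 (mod 5)
Find y₂ ≡ M₂⁻¹ (mod m₂): 5⁻¹ ≡ 5 (mod 6)
x = a₁·M₁·y₁ + a₂·M₂·y₂ = 4·6·1 + 2·5·5 = 74
Reduce mod 30: x ≡ 14
Check: 14 mod 5 = 4 ✓, 14 mod 6 = 2 ✓

x ≡ 14 (mod 30)


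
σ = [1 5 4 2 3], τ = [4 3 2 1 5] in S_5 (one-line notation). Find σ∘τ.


σ∘τ: apply τ first, then σ
1 →τ 4 →σ 2
2 →τ 3 →σ 4
3 →τ 2 →σ 5
4 →τ 1 →σ 1
5 →τ 5 →σ 3

σ∘τ = [2 4 5 1 3]


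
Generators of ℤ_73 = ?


g generates ℤ_n iff gcd(g,n) = 1
Prime factors of 73: 73
Generators are g ∈ {1,...,72} not divisible by any of these primes.
Generators: {1, 2, 3, 4, 5, 6, 7, 8, 9, 10, 11, 12, 13, 14, 15, 16, 17, 18, 19, 20, 21, 22, 23, 24, 25, 26, 27, 28, 29, 30, 31, 32, 33, 34, 35, 36, 37, 38, 39, 40, 41, 42, 43, 44, 45, 46, 47, 48, 49, 50, 51, 52, 53, 54, 55, 56, 57, 58, 59, 60, 61, 62, 63, 64, 65, 66, 67, 68, 69, 70, 71, 72}
Number of generators = φ(73) = 72

Generators of ℤ_73 = {1, 2, 3, 4, 5, 6, 7, 8, 9, 10, 11, 12, 13, 14, 15, 16, 17, 18, 19, 20, 21, 22, 23, 24, 25, 26, 27, 28, 29, 30, 31, 32, 33, 34, 35, 36, 37, 38, 39, 40, 41, 42, 43, 44, 45, 46, 47, 48, 49, 50, 51, 52, 53, 54, 55, 56, 57, 58, 59, 60, 61, 62, 63, 64, 65, 66, 67, 68, 69, 70, 71, 72}


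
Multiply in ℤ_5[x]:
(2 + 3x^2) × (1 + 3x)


Expand and collect like terms; reduce coefficients mod 5:
x^0: 2·1 = 2 ≡ 2 (mod 5)
x^1: 2·3 + 0·1 = 6 ≡ 1 (mod 5)
x^2: 0·3 + 3·1 = 3 ≡ 3 (mod 5)
x^3: 3·3 = 9 ≡ 4 (mod 5)
Result: 2 + x + 3x^2 + 4x^3

f · g = 2 + x + 3x^2 + 4x^3


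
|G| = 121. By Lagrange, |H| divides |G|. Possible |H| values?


Lagrange's theorem: |H| divides |G|
|G| = 121
Divisors of 121: 1, 11, 121

Possible subgroup orders: {1, 11, 121}


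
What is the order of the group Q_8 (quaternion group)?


Q_8 = {±1, ±i, ±j, ±k}
|Q_8| = 8

|Q_8 (quaternion group)| = 8


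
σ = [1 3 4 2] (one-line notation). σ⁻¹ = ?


To find σ⁻¹, swap domain and range:
σ(1) = 1 → σ⁻¹(1) = 1
σ(2) = 3 → σ⁻¹(3) = 2
σ(3) = 4 → σ⁻¹(4) = 3
σ(4) = 2 → σ⁻¹(2) = 4

σ⁻¹ = [1 4 2 3]


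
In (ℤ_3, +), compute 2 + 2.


Operation: addition mod 3
2 + 2 = (a + b) mod 3 with a = 2, b = 2

2 + 2 = 1


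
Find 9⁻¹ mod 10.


Use the extended Euclidean algorithm to write 1 = 9·s + 10·t; then s mod 10 is the inverse.
Euclidean algorithm:
  9 = 0·10 + 9
  10 = 1·9 + 1
  9 = 9·1 + 0
gcd(9,10) = 1
Back-substitution gives: 9·(-1) + 10·(1) = 1
So 9⁻¹ ≡ -1 ≡ 9 (mod 10)
Check: 9 × 9 = 81 ≡ 1 (mod 10) ✓

9⁻¹ ≡ 9 (mod 10)


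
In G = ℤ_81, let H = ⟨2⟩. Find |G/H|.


|⟨2⟩| = n / gcd(2, 81) = 81 / 1 = 81
H is normal (ℤ_81 is abelian).
|G/H| = |G| / |H| = 81 / 81 = 1

|G/H| = 1


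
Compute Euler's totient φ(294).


Factor n: 294 = 2 × 3 × 7^2
φ(n) = n · ∏(1 - 1/p) over distinct primes p | n
φ(294) = 294 · (1 - 1/2) · (1 - 1/3) · (1 - 1/7) = 84

φ(294) = 84


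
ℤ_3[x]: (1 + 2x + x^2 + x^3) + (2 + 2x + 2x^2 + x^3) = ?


Add coefficients mod 3:
x^0: 1 + 2 = 0 (mod 3)
x^1: 2 + 2 = 1 (mod 3)
x^2: 1 + 2 = 0 (mod 3)
x^3: 1 + 1 = 2 (mod 3)
Result: x + 2x^3

f + g = x + 2x^3


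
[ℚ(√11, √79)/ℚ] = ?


[ℚ(√11,√79):ℚ] = [ℚ(√11,√79):ℚ(√11)]·[ℚ(√11):ℚ] = 2·2 = 4

[ℚ(√11, √79)/ℚ] = 4


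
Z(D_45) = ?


Z(G) = {g ∈ G | gx = xg for all x ∈ G}
For odd n, Z(D_n) = {e}: no nontrivial rotation commutes with all reflections

Z(D_45) = {e}


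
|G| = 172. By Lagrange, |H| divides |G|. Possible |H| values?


Lagrange's theorem: |H| divides |G|
|G| = 172
Divisors of 172: 1, 2, 4, 43, 86, 172

Possible subgroup orders: {1, 2, 4, 43, 86, 172}


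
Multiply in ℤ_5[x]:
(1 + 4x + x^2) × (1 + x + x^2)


Expand and collect like terms; reduce coefficients mod 5:
x^0: 1·1 = 1 ≡ 1 (mod 5)
x^1: 1·1 + 4·1 = 5 ≡ 0 (mod 5)
x^2: 1·1 + 4·1 + 1·1 = 6 ≡ 1 (mod 5)
x^3: 4·1 + 1·1 = 5 ≡ 0 (mod 5)
x^4: 1·1 = 1 ≡ 1 (mod 5)
Result: 1 + x^2 + x^4

f · g = 1 + x^2 + x^4


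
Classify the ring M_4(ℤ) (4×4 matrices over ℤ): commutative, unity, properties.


Matrix multiplication is non-commutative for n ≥ 2; the identity matrix I is the unity; singular matrices give zero divisors, so not an integral domain
Commutative: No
Integral domain: No
Has unity: Yes

M_4(ℤ) (4×4 matrices over ℤ): Commutative=No, Unity=Yes


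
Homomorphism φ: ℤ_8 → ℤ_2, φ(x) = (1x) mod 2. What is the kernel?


Kernel = preimage of identity
ker(φ) = {x ∈ ℤ_8 : 1x ≡ 0 (mod 2)}. Since 2 | 8, φ is well-defined. The kernel is the cyclic subgroup ⟨2⟩ of ℤ_8 (order 4), i.e. {0, 2, 4, 6}

ker(φ) = {0, 2, 4, 6}


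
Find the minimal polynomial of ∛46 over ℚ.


∛46 satisfies x³ - 46 = 0, irreducible over ℚ (no rational root; 46 is not a perfect cube)

Minimal polynomial: x³ - 46


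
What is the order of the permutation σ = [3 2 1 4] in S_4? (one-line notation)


Cycle decomposition: (1 3)
Cycle lengths: 2
Order = lcm(2) = 2

ord(σ) = 2


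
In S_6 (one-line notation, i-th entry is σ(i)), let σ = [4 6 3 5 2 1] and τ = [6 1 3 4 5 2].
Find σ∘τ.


σ∘τ: apply τ first, then σ
1 →τ 6 →σ 1
2 →τ 1 →σ 4
3 →τ 3 →σ 3
4 →τ 4 →σ 5
5 →τ 5 →σ 2
6 →τ 2 →σ 6

σ∘τ = [1 4 3 5 2 6]


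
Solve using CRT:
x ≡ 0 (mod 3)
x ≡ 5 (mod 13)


m₁ = 3, m₂ = 13, gcd = 1, so CRT applies. M = m₁·m₂ = 39
Let M₁ = M/m₁ = 13, M₂ = M/m₂ = 3
Find y₁ ≡ M₁⁻¹ (mod m₁): 13⁻¹ ≡ 1 (mod 3)
Find y₂ ≡ M₂⁻¹ (mod m₂): 3⁻¹ ≡ 9 (mod 13)
x = a₁·M₁·y₁ + a₂·M₂·y₂ = 0·13·1 + 5·3·9 = 135
Reduce mod 39: x ≡ 18
Check: 18 mod 3 = 0 ✓, 18 mod 13 = 5 ✓

x ≡ 18 (mod 39)


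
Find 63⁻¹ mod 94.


Use the extended Euclidean algorithm to write 1 = 63·s + 94·t; then s mod 94 is the inverse.
Euclidean algorithm:
  63 = 0·94 + 63
  94 = 1·63 + 31
  63 = 2·31 + 1
  31 = 31·1 + 0
gcd(63,94) = 1
Back-substitution gives: 63·(3) + 94·(-2) = 1
So 63⁻¹ ≡ 3 ≡ 3 (mod 94)
Check: 63 × 3 = 189 ≡ 1 (mod 94) ✓

63⁻¹ ≡ 3 (mod 94)


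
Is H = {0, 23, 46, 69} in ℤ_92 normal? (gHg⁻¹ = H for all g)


H = {0, 23, 46, 69} in ℤ_92
ℤ_92 is abelian; every subgroup of an abelian group is normal

Yes, normal subgroup


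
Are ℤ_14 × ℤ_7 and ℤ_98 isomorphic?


Comparing ℤ_14 × ℤ_7 and ℤ_98:
gcd(14,7) = 7 ≠ 1. Max element order in ℤ_14×ℤ_7 is lcm(14,7) = 14 < 98, so it has no element of order 98

No, ℤ_14 × ℤ_7 ≇ ℤ_98


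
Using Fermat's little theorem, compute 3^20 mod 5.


Fermat's little theorem: if p is prime and gcd(a,p)=1, then a^(p-1) ≡ 1 (mod p)
p = 5 is prime, gcd(3,5) = 1
Reduce exponent: 20 mod 4 = 0
So 3^20 ≡ 3^0 (mod 5)
3^0 = 1

3^20 ≡ 1 (mod 5)


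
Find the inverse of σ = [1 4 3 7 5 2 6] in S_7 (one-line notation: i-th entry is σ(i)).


To find σ⁻¹, swap domain and range:
σ(1) = 1 → σ⁻¹(1) = 1
σ(2) = 4 → σ⁻¹(4) = 2
σ(3) = 3 → σ⁻¹(3) = 3
σ(4) = 7 → σ⁻¹(7) = 4
σ(5) = 5 → σ⁻¹(5) = 5
σ(6) = 2 → σ⁻¹(2) = 6
σ(7) = 6 → σ⁻¹(6) = 7

σ⁻¹ = [1 6 3 2 5 7 4]


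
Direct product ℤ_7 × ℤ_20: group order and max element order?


|ℤ_7 × ℤ_20| = 7 × 20 = 140
Max element order = lcm(7,20) = 140
Cyclic? Yes (gcd=1)

|ℤ_7×ℤ_20| = 140, max element order = 140
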